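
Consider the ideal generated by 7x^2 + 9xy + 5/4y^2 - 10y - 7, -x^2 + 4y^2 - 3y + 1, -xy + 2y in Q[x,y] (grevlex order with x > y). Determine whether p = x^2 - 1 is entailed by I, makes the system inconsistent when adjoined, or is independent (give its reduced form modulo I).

x^2 - 1 lies in I (it reduces to 0).

First compute the reduced Gröbner basis of I by Buchberger's algorithm.
f_1 = 7x^2 + 9xy + 5/4y^2 - 10y - 7, LT = x^2.
f_2 = -x^2 + 4y^2 - 3y + 1, LT = x^2.
f_3 = -xy + 2y, LT = xy.

S(f_1,f_2): lcm = x^2. S = 9/7xy + 117/28y^2 - 31/7y.
  leading term xy: subtract (-9/7)·f_3 from 9/7xy + 117/28y^2 - 31/7y → 117/28y^2 - 13/7y
  leading term y^2: no divisor's leading term divides it; move 117/28y^2 to the remainder.
  leading term y: no divisor's leading term divides it; move -13/7y to the remainder.
  remainder 117/28y^2 - 13/7y ≠ 0; add h_4 = 117/28y^2 - 13/7y to the basis.

S(f_1,f_3): lcm = x^2y. S = 9/7xy^2 + 5/28y^3 + 2xy - 10/7y^2 - y.
  leading term xy^2: subtract (-9/7y)·f_3 from 9/7xy^2 + 5/28y^3 + 2xy - 10/7y^2 - y → 5/28y^3 + 2xy + 8/7y^2 - y
  leading term y^3: subtract (5/117y)·h_4 from 5/28y^3 + 2xy + 8/7y^2 - y → 2xy + 11/9y^2 - y
  leading term xy: subtract (-2)·f_3 from 2xy + 11/9y^2 - y → 11/9y^2 + 3y
  leading term y^2: subtract (308/1053)·h_4 from 11/9y^2 + 3y → 287/81y
  leading term y: no divisor's leading term divides it; move 287/81y to the remainder.
  remainder 287/81y ≠ 0; add h_5 = 287/81y to the basis.

The other S-polynomials (S(f_2,f_3), S(f_1,h_4), S(f_2,h_4), S(f_3,h_4), S(f_1,h_5), S(f_2,h_5), S(f_3,h_5), S(h_4,h_5)) all reduce to 0 modulo the current basis, so we have a Gröbner basis.
Inter-reduce: drop elements whose leading term is divisible by another's, tail-reduce, and make monic.
Reduced Gröbner basis: {x^2 - 1, y}.
Label its elements g_1 = x^2 - 1, g_2 = y.

Reduce p = x^2 - 1 modulo G:
  leading term x^2: subtract (1)·g_1 from x^2 - 1 → 0
  normal form = 0.
Since the normal form is 0, p ∈ I.

Ideal membership is decidable via reduction modulo a Gröbner basis.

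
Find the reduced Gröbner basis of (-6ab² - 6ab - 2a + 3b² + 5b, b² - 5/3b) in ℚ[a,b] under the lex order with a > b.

G = {a - 15/43b, b² - 5/3b}

f_1 = -6ab² - 6ab - 2a + 3b² + 5b, LT = ab².
f_2 = b² - 5/3b, LT = b².

S(f_1,f_2): lcm = ab². S = 8/3ab + ⅓a - ½b² - ⅚b.
  leading term ab: no divisor's leading term divides it; move 8/3ab to the remainder.
  leading term a: no divisor's leading term divides it; move ⅓a to the remainder.
  leading term b²: subtract (-½)·f_2 from -½b² - ⅚b → -5/3b
  leading term b: no divisor's leading term divides it; move -5/3b to the remainder.
  remainder 8/3ab + ⅓a - 5/3b ≠ 0; add g_3 = 8/3ab + ⅓a - 5/3b to the basis.

S(f_1,g_3): lcm = ab². S = ⅞ab + ⅓a + ⅛b² - ⅚b.
  leading term ab: subtract (21/64)·g_3 from ⅞ab + ⅓a + ⅛b² - ⅚b → 43/192a + ⅛b² - 55/192b
  leading term a: no divisor's leading term divides it; move 43/192a to the remainder.
  leading term b²: subtract (⅛)·f_2 from ⅛b² - 55/192b → -5/64b
  leading term b: no divisor's leading term divides it; move -5/64b to the remainder.
  remainder 43/192a - 5/64b ≠ 0; add g_4 = 43/192a - 5/64b to the basis.

The other S-polynomials (S(f_2,g_3), S(f_1,g_4), S(f_2,g_4), S(g_3,g_4)) all reduce to 0 modulo the current basis, so we have a Gröbner basis.
Inter-reduce: drop elements whose leading term is divisible by another's, tail-reduce, and make monic.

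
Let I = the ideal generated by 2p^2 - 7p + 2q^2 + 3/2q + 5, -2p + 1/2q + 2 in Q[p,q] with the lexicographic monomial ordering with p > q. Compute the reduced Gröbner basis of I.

G = {p - 1/4q - 1, q^2 + 6/17q}

f_1 = 2p^2 - 7p + 2q^2 + 3/2q + 5, LT = p^2.
f_2 = -2p + 1/2q + 2, LT = p.

S(f_1,f_2): lcm = p^2. S = 1/4pq - 5/2p + q^2 + 3/4q + 5/2.
  reduce S modulo (f_1, f_2):
  remainder 17/16q^2 + 3/8q ≠ 0; add g_3 = 17/16q^2 + 3/8q to the basis.

The other S-polynomials (S(f_1,g_3), S(f_2,g_3)) all reduce to 0 modulo the current basis, so we have a Gröbner basis.
Inter-reduce: drop elements whose leading term is divisible by another's, tail-reduce, and make monic.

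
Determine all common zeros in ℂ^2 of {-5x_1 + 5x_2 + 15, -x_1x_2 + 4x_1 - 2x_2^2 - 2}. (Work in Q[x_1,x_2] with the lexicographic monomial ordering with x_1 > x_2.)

Compute a lex Gröbner basis by Buchberger's algorithm.
f_1 = -5x_1 + 5x_2 + 15, LT = x_1.
f_2 = -x_1x_2 + 4x_1 - 2x_2^2 - 2, LT = x_1x_2.

S(f_1,f_2): lcm = x_1x_2. S = 4x_1 - 3x_2^2 - 3x_2 - 2.
  leading term x_1: subtract (-4/5)·f_1 from 4x_1 - 3x_2^2 - 3x_2 - 2 → -3x_2^2 + x_2 + 10
  leading term x_2^2: no divisor's leading term divides it; move -3x_2^2 to the remainder.
  leading term x_2: no divisor's leading term divides it; move x_2 to the remainder.
  leading term 1: no divisor's leading term divides it; move 10 to the remainder.
  remainder -3x_2^2 + x_2 + 10 ≠ 0; add h_3 = -3x_2^2 + x_2 + 10 to the basis.

The other S-polynomials (S(f_1,h_3), S(f_2,h_3)) all reduce to 0 modulo the current basis, so we have a Gröbner basis.
Inter-reduce: drop elements whose leading term is divisible by another's, tail-reduce, and make monic.
Reduced Gröbner basis: {x_1 - x_2 - 3, x_2^2 - 1/3x_2 - 10/3}.

Elimination: the polynomial x_2^2 - 1/3x_2 - 10/3 lies in the elimination ideal for x_2, so x_2 ∈ {-5/3, 2}. For each such x_2, the remaining basis elements (now univariate) give the rest of the solution.
  x_2 = -5/3: the earlier basis element becomes x_1 - 4/3 = 0, giving x_1 = 4/3 — point (4/3, -5/3).
  x_2 = 2: the earlier basis element becomes x_1 - 5 = 0, giving x_1 = 5 — point (5, 2).
Zero-dimensionality of the ideal guarantees finitely many solutions over ℂ.

{(4/3, -5/3), (5, 2)}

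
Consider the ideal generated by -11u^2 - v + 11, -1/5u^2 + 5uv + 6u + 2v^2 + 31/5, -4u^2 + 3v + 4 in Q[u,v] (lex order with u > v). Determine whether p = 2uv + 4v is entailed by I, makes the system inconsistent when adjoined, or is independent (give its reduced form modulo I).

2uv + 4v lies in I (it reduces to 0).

First compute the reduced Gröbner basis of I by Buchberger's algorithm.
f_1 = -11u^2 - v + 11, LT = u^2.
f_2 = -1/5u^2 + 5uv + 6u + 2v^2 + 31/5, LT = u^2.
f_3 = -4u^2 + 3v + 4, LT = u^2.

S(f_1,f_2): lcm = u^2. S = 25uv + 30u + 10v^2 + 1/11v + 30.
  leading term uv: no divisor's leading term divides it; move 25uv to the remainder.
  leading term u: no divisor's leading term divides it; move 30u to the remainder.
  leading term v^2: no divisor's leading term divides it; move 10v^2 to the remainder.
  leading term v: no divisor's leading term divides it; move 1/11v to the remainder.
  leading term 1: no divisor's leading term divides it; move 30 to the remainder.
  remainder 25uv + 30u + 10v^2 + 1/11v + 30 ≠ 0; add h_4 = 25uv + 30u + 10v^2 + 1/11v + 30 to the basis.

S(f_1,f_3): lcm = u^2. S = 37/44v.
  leading term v: no divisor's leading term divides it; move 37/44v to the remainder.
  remainder 37/44v ≠ 0; add h_5 = 37/44v to the basis.

S(f_1,h_4): lcm = u^2v. S = -6/5u^2 - 2/5uv^2 - 1/275uv - 6/5u + 1/11v^2 - v.
  leading term u^2: subtract (6/55)·f_1 from -6/5u^2 - 2/5uv^2 - 1/275uv - 6/5u + 1/11v^2 - v → -2/5uv^2 - 1/275uv - 6/5u + 1/11v^2 - 49/55v - 6/5
  leading term uv^2: subtract (-2/125v)·h_4 from -2/5uv^2 - 1/275uv - 6/5u + 1/11v^2 - 49/55v - 6/5 → 131/275uv - 6/5u + 4/25v^3 + 127/1375v^2 - 113/275v - 6/5
  leading term uv: subtract (131/6875)·h_4 from 131/275uv - 6/5u + 4/25v^3 + 127/1375v^2 - 113/275v - 6/5 → -2436/1375u + 4/25v^3 - 27/275v^2 - 31206/75625v - 2436/1375
  leading term u: no divisor's leading term divides it; move -2436/1375u to the remainder.
  leading term v^3: subtract (176/925v^2)·h_5 from 4/25v^3 - 27/275v^2 - 31206/75625v - 2436/1375 → -27/275v^2 - 31206/75625v - 2436/1375
  leading term v^2: subtract (-108/925v)·h_5 from -27/275v^2 - 31206/75625v - 2436/1375 → -31206/75625v - 2436/1375
  leading term v: subtract (-124824/254375)·h_5 from -31206/75625v - 2436/1375 → -2436/1375
  leading term 1: no divisor's leading term divides it; move -2436/1375 to the remainder.
  remainder -2436/1375u - 2436/1375 ≠ 0; add h_6 = -2436/1375u - 2436/1375 to the basis.

The other S-polynomials (S(f_2,f_3), S(f_2,h_4), S(f_3,h_4), S(f_1,h_5), S(f_2,h_5), S(f_3,h_5), S(h_4,h_5), S(f_1,h_6), S(f_2,h_6), S(f_3,h_6), S(h_4,h_6), S(h_5,h_6)) all reduce to 0 modulo the current basis, so we have a Gröbner basis.
Inter-reduce: drop elements whose leading term is divisible by another's, tail-reduce, and make monic.
Reduced Gröbner basis: {u + 1, v}.
Label its elements g_1 = u + 1, g_2 = v.

Reduce p = 2uv + 4v modulo G:
  leading term uv: subtract (2v)·g_1 from 2uv + 4v → 2v
  leading term v: subtract (2)·g_2 from 2v → 0
  normal form = 0.
Since the normal form is 0, p ∈ I.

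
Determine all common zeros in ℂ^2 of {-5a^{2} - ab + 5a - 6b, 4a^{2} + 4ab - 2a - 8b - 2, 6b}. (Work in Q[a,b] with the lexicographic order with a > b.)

Compute a lex Gröbner basis by Buchberger's algorithm.
f_1 = -5a^{2} - ab + 5a - 6b, LT = a^{2}.
f_2 = 4a^{2} + 4ab - 2a - 8b - 2, LT = a^{2}.
f_3 = 6b, LT = b.

S(f_1,f_2): lcm = a^{2}. S = -\tfrac{4}{5}ab - \tfrac{1}{2}a + \tfrac{16}{5}b + \tfrac{1}{2}.
  reduce S modulo (f_1, f_2, f_3):
  remainder -\tfrac{1}{2}a + \tfrac{1}{2} ≠ 0; add h_4 = -\tfrac{1}{2}a + \tfrac{1}{2} to the basis.

The other S-polynomials (S(f_1,f_3), S(f_2,f_3), S(f_1,h_4), S(f_2,h_4), S(f_3,h_4)) all reduce to 0 modulo the current basis, so we have a Gröbner basis.
Inter-reduce: drop elements whose leading term is divisible by another's, tail-reduce, and make monic.
Reduced Gröbner basis: {a - 1, b}.

Elimination: the polynomial b lies in the elimination ideal for b, so b ∈ {0}. For each such b, the remaining basis elements (now univariate) give the rest of the solution.
  b = 0: the earlier basis element becomes a - 1 = 0, giving a = 1 — point (1, 0).

{(1, 0)}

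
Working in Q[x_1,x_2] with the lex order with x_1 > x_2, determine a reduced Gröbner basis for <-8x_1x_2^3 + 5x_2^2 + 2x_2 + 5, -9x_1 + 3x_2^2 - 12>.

This is the nonlinear analogue of row-reducing a linear system.

f_1 = -8x_1x_2^3 + 5x_2^2 + 2x_2 + 5, LT = x_1x_2^3.
f_2 = -9x_1 + 3x_2^2 - 12, LT = x_1.

S(f_1,f_2): lcm = x_1x_2^3. S = 1/3x_2^5 - 4/3x_2^3 - 5/8x_2^2 - 1/4x_2 - 5/8.
  reduce S modulo (f_1, f_2):
  remainder 1/3x_2^5 - 4/3x_2^3 - 5/8x_2^2 - 1/4x_2 - 5/8 ≠ 0; add g_3 = 1/3x_2^5 - 4/3x_2^3 - 5/8x_2^2 - 1/4x_2 - 5/8 to the basis.

The other S-polynomials (S(f_1,g_3), S(f_2,g_3)) all reduce to 0 modulo the current basis, so we have a Gröbner basis.
Inter-reduce: drop elements whose leading term is divisible by another's, tail-reduce, and make monic.

G = {x_1 - 1/3x_2^2 + 4/3, x_2^5 - 4x_2^3 - 15/8x_2^2 - 3/4x_2 - 15/8}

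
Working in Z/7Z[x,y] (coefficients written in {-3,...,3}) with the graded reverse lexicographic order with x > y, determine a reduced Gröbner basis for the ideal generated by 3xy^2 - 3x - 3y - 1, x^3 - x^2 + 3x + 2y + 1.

f_1 = 3xy^2 - 3x - 3y - 1, LT = xy^2.
f_2 = x^3 - x^2 + 3x + 2y + 1, LT = x^3.

S(f_1,f_2): lcm = x^3y^2. S = x^2y^2 - x^3 - x^2y - 3xy^2 - 2y^3 + 2x^2 - y^2.
  leading term x^2y^2: subtract (-2x)·f_1 from x^2y^2 - x^3 - x^2y - 3xy^2 - 2y^3 + 2x^2 - y^2 → -x^3 - x^2y - 3xy^2 - 2y^3 + 3x^2 + xy - y^2 - 2x
  leading term x^3: subtract (-1)·f_2 from -x^3 - x^2y - 3xy^2 - 2y^3 + 3x^2 + xy - y^2 - 2x → -x^2y - 3xy^2 - 2y^3 + 2x^2 + xy - y^2 + x + 2y + 1
  leading term x^2y: no divisor's leading term divides it; move -x^2y to the remainder.
  leading term xy^2: subtract (-1)·f_1 from -3xy^2 - 2y^3 + 2x^2 + xy - y^2 + x + 2y + 1 → -2y^3 + 2x^2 + xy - y^2 - 2x - y
  leading term y^3: no divisor's leading term divides it; move -2y^3 to the remainder.
  leading term x^2: no divisor's leading term divides it; move 2x^2 to the remainder.
  leading term xy: no divisor's leading term divides it; move xy to the remainder.
  leading term y^2: no divisor's leading term divides it; move -y^2 to the remainder.
  leading term x: no divisor's leading term divides it; move -2x to the remainder.
  leading term y: no divisor's leading term divides it; move -y to the remainder.
  remainder -x^2y - 2y^3 + 2x^2 + xy - y^2 - 2x - y ≠ 0; add g_3 = -x^2y - 2y^3 + 2x^2 + xy - y^2 - 2x - y to the basis.

S(f_1,g_3): lcm = x^2y^2. S = -2y^4 + 2x^2y + xy^2 - y^3 - x^2 - 3xy - y^2 + 2x.
  leading term y^4: no divisor's leading term divides it; move -2y^4 to the remainder.
  leading term x^2y: subtract (-2)·g_3 from 2x^2y + xy^2 - y^3 - x^2 - 3xy - y^2 + 2x → xy^2 + 2y^3 + 3x^2 - xy - 3y^2 - 2x - 2y
  leading term xy^2: subtract (-2)·f_1 from xy^2 + 2y^3 + 3x^2 - xy - 3y^2 - 2x - 2y → 2y^3 + 3x^2 - xy - 3y^2 - x - y - 2
  leading term y^3: no divisor's leading term divides it; move 2y^3 to the remainder.
  leading term x^2: no divisor's leading term divides it; move 3x^2 to the remainder.
  leading term xy: no divisor's leading term divides it; move -xy to the remainder.
  leading term y^2: no divisor's leading term divides it; move -3y^2 to the remainder.
  leading term x: no divisor's leading term divides it; move -x to the remainder.
  leading term y: no divisor's leading term divides it; move -y to the remainder.
  leading term 1: no divisor's leading term divides it; move -2 to the remainder.
  remainder -2y^4 + 2y^3 + 3x^2 - xy - 3y^2 - x - y - 2 ≠ 0; add g_4 = -2y^4 + 2y^3 + 3x^2 - xy - 3y^2 - x - y - 2 to the basis.

The other S-polynomials (S(f_2,g_3), S(f_1,g_4), S(f_2,g_4), S(g_3,g_4)) all reduce to 0 modulo the current basis, so we have a Gröbner basis.

G = {y^4 - y^3 + 2x^2 - 3xy - 2y^2 - 3x - 3y + 1, x^3 - x^2 + 3x + 2y + 1, x^2y + 2y^3 - 2x^2 - xy + y^2 + 2x + y, xy^2 - x - y + 2}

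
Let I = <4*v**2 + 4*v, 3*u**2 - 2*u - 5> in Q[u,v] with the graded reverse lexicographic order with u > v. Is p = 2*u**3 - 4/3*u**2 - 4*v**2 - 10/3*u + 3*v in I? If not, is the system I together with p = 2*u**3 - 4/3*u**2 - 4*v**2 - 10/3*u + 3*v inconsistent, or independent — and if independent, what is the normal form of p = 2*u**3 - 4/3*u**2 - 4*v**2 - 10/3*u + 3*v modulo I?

2*u**3 - 4/3*u**2 - 4*v**2 - 10/3*u + 3*v is independent of I; its normal form modulo I is 7*v.

First compute the reduced Gröbner basis of I by Buchberger's algorithm.
f_1 = 4*v**2 + 4*v, LT = v**2.
f_2 = 3*u**2 - 2*u - 5, LT = u**2.

The S-polynomials (S(f_1,f_2)) all reduce to 0 modulo the current basis, so we have a Gröbner basis.
Inter-reduce: drop elements whose leading term is divisible by another's, tail-reduce, and make monic.
Reduced Gröbner basis: {u**2 - 2/3*u - 5/3, v**2 + v}.
Label its elements g_1 = u**2 - 2/3*u - 5/3, g_2 = v**2 + v.

Reduce p = 2*u**3 - 4/3*u**2 - 4*v**2 - 10/3*u + 3*v modulo G:
  leading term u**3: subtract (2*u)·g_1 from 2*u**3 - 4/3*u**2 - 4*v**2 - 10/3*u + 3*v → -4*v**2 + 3*v
  leading term v**2: subtract (-4)·g_2 from -4*v**2 + 3*v → 7*v
  leading term v: no divisor's leading term divides it; move 7*v to the remainder.
  normal form = 7*v.
The normal form is nonzero, so p ∉ I. Since p minus its normal form lies in I, I + (p) = I + (r) where r = 7*v; decide whether this ideal is the whole ring.
Run Buchberger on G together with r (pairs among the g_i already reduce to 0 since G is a Gröbner basis):
g_1 = u**2 - 2/3*u - 5/3, LT = u**2.
g_2 = v**2 + v, LT = v**2.
r = 7*v, LT = v.

The S-polynomials (S(g_1,g_2), S(g_1,r), S(g_2,r)) all reduce to 0 modulo the current basis, so we have a Gröbner basis.
Inter-reduce: drop elements whose leading term is divisible by another's, tail-reduce, and make monic.
Reduced Gröbner basis: {u**2 - 2/3*u - 5/3, v}.
The reduced Gröbner basis of I + (p) is {u**2 - 2/3*u - 5/3, v} ≠ {1}, a proper ideal, so the enlarged system stays consistent: p is independent of I, with normal form 7*v.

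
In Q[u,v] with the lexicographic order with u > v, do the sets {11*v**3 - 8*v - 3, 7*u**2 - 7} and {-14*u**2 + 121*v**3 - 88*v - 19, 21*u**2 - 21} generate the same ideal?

Yes, the ideals are equal.

Equality of ideals is decidable: compute both reduced Gröbner bases (unique for the ordering) and check whether they agree.
Buchberger on the first generating set:
f_1 = 11*v**3 - 8*v - 3, LT = v**3.
f_2 = 7*u**2 - 7, LT = u**2.

The S-polynomials (S(f_1,f_2)) all reduce to 0 modulo the current basis, so we have a Gröbner basis.
Inter-reduce: drop elements whose leading term is divisible by another's, tail-reduce, and make monic.
Reduced Gröbner basis: {u**2 - 1, v**3 - 8/11*v - 3/11}.

Buchberger on the second generating set:
h_1 = -14*u**2 + 121*v**3 - 88*v - 19, LT = u**2.
h_2 = 21*u**2 - 21, LT = u**2.

S(h_1,h_2): lcm = u**2. S = -121/14*v**3 + 44/7*v + 33/14.
  leading term v**3: no divisor's leading term divides it; move -121/14*v**3 to the remainder.
  leading term v: no divisor's leading term divides it; move 44/7*v to the remainder.
  leading term 1: no divisor's leading term divides it; move 33/14 to the remainder.
  remainder -121/14*v**3 + 44/7*v + 33/14 ≠ 0; add k_3 = -121/14*v**3 + 44/7*v + 33/14 to the basis.

The other S-polynomials (S(h_1,k_3), S(h_2,k_3)) all reduce to 0 modulo the current basis, so we have a Gröbner basis.
Inter-reduce: drop elements whose leading term is divisible by another's, tail-reduce, and make monic.
Reduced Gröbner basis: {u**2 - 1, v**3 - 8/11*v - 3/11}.

These coincide, so the ideals are equal.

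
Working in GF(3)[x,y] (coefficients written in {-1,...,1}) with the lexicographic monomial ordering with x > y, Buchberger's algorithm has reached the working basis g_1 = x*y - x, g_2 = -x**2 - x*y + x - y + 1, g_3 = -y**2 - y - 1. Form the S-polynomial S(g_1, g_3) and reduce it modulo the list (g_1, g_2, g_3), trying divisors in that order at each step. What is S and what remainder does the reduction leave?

lcm(LM(g_1), LM(g_3)) = x*y**2.
S = (lcm/LT(g_1))·g_1 − (lcm/LT(g_3))·g_3 = x*y - x.
Reduce S modulo (g_1, g_2, g_3) in that order:
  leading term x*y: subtract (1)·g_1 from x*y - x → 0
The remainder is 0, so this S-polynomial contributes no new basis element.

S(g_1, g_3) = x*y - x; remainder on division = 0.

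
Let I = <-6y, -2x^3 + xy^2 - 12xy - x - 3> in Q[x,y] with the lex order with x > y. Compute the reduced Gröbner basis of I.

G = {x^3 + 1/2x + 3/2, y}

f_1 = -6y, LT = y.
f_2 = -2x^3 + xy^2 - 12xy - x - 3, LT = x^3.

The S-polynomials (S(f_1,f_2)) all reduce to 0 modulo the current basis, so we have a Gröbner basis.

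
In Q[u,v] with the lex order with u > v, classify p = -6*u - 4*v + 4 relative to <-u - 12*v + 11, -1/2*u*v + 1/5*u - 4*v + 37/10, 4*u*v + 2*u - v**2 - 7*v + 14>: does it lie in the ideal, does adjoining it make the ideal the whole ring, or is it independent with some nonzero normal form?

Adjoining -6*u - 4*v + 4 makes the ideal the whole ring: the system is inconsistent.

First compute the reduced Gröbner basis of I by Buchberger's algorithm.
f_1 = -u - 12*v + 11, LT = u.
f_2 = -1/2*u*v + 1/5*u - 4*v + 37/10, LT = u*v.
f_3 = 4*u*v + 2*u - v**2 - 7*v + 14, LT = u*v.

S(f_1,f_2): lcm = u*v. S = 2/5*u + 12*v**2 - 19*v + 37/5.
  leading term u: subtract (-2/5)·f_1 from 2/5*u + 12*v**2 - 19*v + 37/5 → 12*v**2 - 119/5*v + 59/5
  leading term v**2: no divisor's leading term divides it; move 12*v**2 to the remainder.
  leading term v: no divisor's leading term divides it; move -119/5*v to the remainder.
  leading term 1: no divisor's leading term divides it; move 59/5 to the remainder.
  remainder 12*v**2 - 119/5*v + 59/5 ≠ 0; add h_4 = 12*v**2 - 119/5*v + 59/5 to the basis.

S(f_1,f_3): lcm = u*v. S = -1/2*u + 49/4*v**2 - 37/4*v - 7/2.
  leading term u: subtract (1/2)·f_1 from -1/2*u + 49/4*v**2 - 37/4*v - 7/2 → 49/4*v**2 - 13/4*v - 9
  leading term v**2: subtract (49/48)·h_4 from 49/4*v**2 - 13/4*v - 9 → 5051/240*v - 5051/240
  leading term v: no divisor's leading term divides it; move 5051/240*v to the remainder.
  leading term 1: no divisor's leading term divides it; move -5051/240 to the remainder.
  remainder 5051/240*v - 5051/240 ≠ 0; add h_5 = 5051/240*v - 5051/240 to the basis.

The other S-polynomials (S(f_2,f_3), S(f_1,h_4), S(f_2,h_4), S(f_3,h_4), S(f_1,h_5), S(f_2,h_5), S(f_3,h_5), S(h_4,h_5)) all reduce to 0 modulo the current basis, so we have a Gröbner basis.
Inter-reduce: drop elements whose leading term is divisible by another's, tail-reduce, and make monic.
Reduced Gröbner basis: {u + 1, v - 1}.
Label its elements g_1 = u + 1, g_2 = v - 1.

Reduce p = -6*u - 4*v + 4 modulo G:
  leading term u: subtract (-6)·g_1 from -6*u - 4*v + 4 → -4*v + 10
  leading term v: subtract (-4)·g_2 from -4*v + 10 → 6
  leading term 1: no divisor's leading term divides it; move 6 to the remainder.
  normal form = 6.
The normal form is nonzero, so p ∉ I. Since p minus its normal form lies in I, I + (p) = I + (r) where r = 6; decide whether this ideal is the whole ring.
Here r = 6 is a nonzero constant, hence a unit: 1 ∈ I + (p), the Gröbner basis of I + (p) is {1}, and the enlarged system has no common solution — adjoining p is inconsistent.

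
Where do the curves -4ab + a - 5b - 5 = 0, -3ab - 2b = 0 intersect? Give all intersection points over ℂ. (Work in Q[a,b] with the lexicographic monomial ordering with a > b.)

Compute a lex Gröbner basis by Buchberger's algorithm.
f_1 = -4ab + a - 5b - 5, LT = ab.
f_2 = -3ab - 2b, LT = ab.

S(f_1,f_2): lcm = ab. S = -1/4a + 7/12b + 5/4.
  reduce S modulo (f_1, f_2):
  remainder -1/4a + 7/12b + 5/4 ≠ 0; add h_3 = -1/4a + 7/12b + 5/4 to the basis.

S(f_1,h_3): lcm = ab. S = -1/4a + 7/3b^2 + 25/4b + 5/4.
  reduce S modulo (f_1, f_2, h_3):
  remainder 7/3b^2 + 17/3b ≠ 0; add h_4 = 7/3b^2 + 17/3b to the basis.

The other S-polynomials (S(f_2,h_3), S(f_1,h_4), S(f_2,h_4), S(h_3,h_4)) all reduce to 0 modulo the current basis, so we have a Gröbner basis.
Inter-reduce: drop elements whose leading term is divisible by another's, tail-reduce, and make monic.
Reduced Gröbner basis: {a - 7/3b - 5, b^2 + 17/7b}.

Since the basis is lex-ordered, b^2 + 17/7b is univariate in b. Its roots are {-17/7, 0}. Back-substituting each root into the other basis elements fixes the other coordinates.
  b = -17/7: the earlier basis element becomes a + 2/3 = 0, giving a = -2/3 — point (-2/3, -17/7).
  b = 0: the earlier basis element becomes a - 5 = 0, giving a = 5 — point (5, 0).

{(-2/3, -17/7), (5, 0)}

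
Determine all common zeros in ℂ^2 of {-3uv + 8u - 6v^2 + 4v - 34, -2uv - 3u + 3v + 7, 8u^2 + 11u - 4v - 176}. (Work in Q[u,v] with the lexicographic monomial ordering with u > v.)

{(4, -1)}

Compute a lex Gröbner basis by Buchberger's algorithm.
f_1 = -3uv + 8u - 6v^2 + 4v - 34, LT = uv.
f_2 = -2uv - 3u + 3v + 7, LT = uv.
f_3 = 8u^2 + 11u - 4v - 176, LT = u^2.

S(f_1,f_2): lcm = uv. S = -25/6u + 2v^2 + 1/6v + 89/6.
  reduce S modulo (f_1, f_2, f_3):
  remainder -25/6u + 2v^2 + 1/6v + 89/6 ≠ 0; add h_4 = -25/6u + 2v^2 + 1/6v + 89/6 to the basis.

S(f_1,f_3): lcm = u^2v. S = -8/3u^2 + 2uv^2 - 65/24uv + 34/3u + 1/2v^2 + 22v.
  reduce S modulo (f_1, f_2, f_3, h_4):
  remainder -4v^3 + 2543/300v^2 + 119/50v - 3029/300 ≠ 0; add h_5 = -4v^3 + 2543/300v^2 + 119/50v - 3029/300 to the basis.

S(f_2,f_3): lcm = u^2v. S = 3/2u^2 - 23/8uv - 7/2u + 1/2v^2 + 22v.
  reduce S modulo (f_1, f_2, f_3, h_4, h_5):
  remainder -1/10v^2 + 1471/80v + 1479/80 ≠ 0; add h_6 = -1/10v^2 + 1471/80v + 1479/80 to the basis.

S(f_1,h_4): lcm = uv. S = -8/3u + 12/25v^3 + 51/25v^2 + 167/75v + 34/3.
  reduce S modulo (f_1, f_2, f_3, h_4, h_5, h_6):
  remainder 1316753/4000v + 1316753/4000 ≠ 0; add h_7 = 1316753/4000v + 1316753/4000 to the basis.

The other S-polynomials (S(f_2,h_4), S(f_3,h_4), S(f_1,h_5), S(f_2,h_5), S(f_3,h_5), S(h_4,h_5), S(f_1,h_6), S(f_2,h_6), S(f_3,h_6), S(h_4,h_6), S(h_5,h_6), S(f_1,h_7), S(f_2,h_7), S(f_3,h_7), S(h_4,h_7), S(h_5,h_7), S(h_6,h_7)) all reduce to 0 modulo the current basis, so we have a Gröbner basis.
Inter-reduce: drop elements whose leading term is divisible by another's, tail-reduce, and make monic.
Reduced Gröbner basis: {u - 4, v + 1}.

Since the basis is lex-ordered, v + 1 is univariate in v. Its roots are {-1}. Back-substituting each root into the other basis elements fixes the other coordinates.
  v = -1: the earlier basis element becomes u - 4 = 0, giving u = 4 — point (4, -1).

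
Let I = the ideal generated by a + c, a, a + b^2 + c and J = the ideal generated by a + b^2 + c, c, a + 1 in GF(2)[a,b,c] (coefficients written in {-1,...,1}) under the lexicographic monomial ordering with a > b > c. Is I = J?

No, the ideals differ.

Equality of ideals is decidable: compute both reduced Gröbner bases (unique for the ordering) and check whether they agree.
Buchberger on the first generating set:
f_1 = a + c, LT = a.
f_2 = a, LT = a.
f_3 = a + b^2 + c, LT = a.

S(f_1,f_2): lcm = a. S = c.
  leading term c: no divisor's leading term divides it; move c to the remainder.
  remainder c ≠ 0; add g_4 = c to the basis.

S(f_1,f_3): lcm = a. S = b^2.
  leading term b^2: no divisor's leading term divides it; move b^2 to the remainder.
  remainder b^2 ≠ 0; add g_5 = b^2 to the basis.

S(f_2,f_3): lcm = a. S = b^2 + c.
  leading term b^2: subtract (1)·g_5 from b^2 + c → c
  leading term c: subtract (1)·g_4 from c → 0
  remainder 0.

S(f_1,g_4): leading monomials are coprime, so the S-polynomial reduces to 0 (Buchberger's first criterion).
S(f_2,g_4): leading monomials are coprime, so the S-polynomial reduces to 0 (Buchberger's first criterion).
S(f_3,g_4): leading monomials are coprime, so the S-polynomial reduces to 0 (Buchberger's first criterion).
S(f_1,g_5): leading monomials are coprime, so the S-polynomial reduces to 0 (Buchberger's first criterion).
S(f_2,g_5): leading monomials are coprime, so the S-polynomial reduces to 0 (Buchberger's first criterion).
S(f_3,g_5): leading monomials are coprime, so the S-polynomial reduces to 0 (Buchberger's first criterion).
S(g_4,g_5): leading monomials are coprime, so the S-polynomial reduces to 0 (Buchberger's first criterion).
Every S-polynomial of the final basis reduces to 0, so we have a Gröbner basis.
Inter-reduce: drop elements whose leading term is divisible by another's, tail-reduce, and make monic.
Reduced Gröbner basis: {a, b^2, c}.

Buchberger on the second generating set:
h_1 = a + b^2 + c, LT = a.
h_2 = c, LT = c.
h_3 = a + 1, LT = a.

S(h_1,h_2): leading monomials are coprime, so the S-polynomial reduces to 0 (Buchberger's first criterion).
S(h_1,h_3): lcm = a. S = b^2 + c + 1.
  leading term b^2: no divisor's leading term divides it; move b^2 to the remainder.
  leading term c: subtract (1)·h_2 from c + 1 → 1
  leading term 1: no divisor's leading term divides it; move 1 to the remainder.
  remainder b^2 + 1 ≠ 0; add k_4 = b^2 + 1 to the basis.

S(h_2,h_3): leading monomials are coprime, so the S-polynomial reduces to 0 (Buchberger's first criterion).
S(h_1,k_4): leading monomials are coprime, so the S-polynomial reduces to 0 (Buchberger's first criterion).
S(h_2,k_4): leading monomials are coprime, so the S-polynomial reduces to 0 (Buchberger's first criterion).
S(h_3,k_4): leading monomials are coprime, so the S-polynomial reduces to 0 (Buchberger's first criterion).
Every S-polynomial of the final basis reduces to 0, so we have a Gröbner basis.
Inter-reduce: drop elements whose leading term is divisible by another's, tail-reduce, and make monic.
Reduced Gröbner basis: {a + 1, b^2 + 1, c}.

Since the reduced bases disagree, the two ideals are not the same.
The same test decides containment: I ⊆ J iff every generator of I reduces to 0 modulo a Gröbner basis of J.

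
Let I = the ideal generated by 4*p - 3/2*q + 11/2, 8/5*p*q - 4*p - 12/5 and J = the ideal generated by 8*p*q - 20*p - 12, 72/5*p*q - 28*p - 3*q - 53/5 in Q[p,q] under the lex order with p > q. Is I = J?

Yes, the ideals are equal.

Two ideals are equal iff their reduced Gröbner bases coincide (the reduced basis is unique for a fixed ordering).
Buchberger on the first generating set:
f_1 = 4*p - 3/2*q + 11/2, LT = p.
f_2 = 8/5*p*q - 4*p - 12/5, LT = p*q.

S(f_1,f_2): lcm = p*q. S = 5/2*p - 3/8*q**2 + 11/8*q + 3/2.
  leading term p: subtract (5/8)·f_1 from 5/2*p - 3/8*q**2 + 11/8*q + 3/2 → -3/8*q**2 + 37/16*q - 31/16
  leading term q**2: no divisor's leading term divides it; move -3/8*q**2 to the remainder.
  leading term q: no divisor's leading term divides it; move 37/16*q to the remainder.
  leading term 1: no divisor's leading term divides it; move -31/16 to the remainder.
  remainder -3/8*q**2 + 37/16*q - 31/16 ≠ 0; add g_3 = -3/8*q**2 + 37/16*q - 31/16 to the basis.

S(f_1,g_3): leading monomials are coprime, so the S-polynomial reduces to 0 (Buchberger's first criterion).
S(f_2,g_3): lcm = p*q**2. S = 11/3*p*q - 31/6*p - 3/2*q.
  leading term p*q: subtract (11/12*q)·f_1 from 11/3*p*q - 31/6*p - 3/2*q → -31/6*p + 11/8*q**2 - 157/24*q
  leading term p: subtract (-31/24)·f_1 from -31/6*p + 11/8*q**2 - 157/24*q → 11/8*q**2 - 407/48*q + 341/48
  leading term q**2: subtract (-11/3)·g_3 from 11/8*q**2 - 407/48*q + 341/48 → 0
  remainder 0.

Every S-polynomial of the final basis reduces to 0, so we have a Gröbner basis.
Inter-reduce: drop elements whose leading term is divisible by another's, tail-reduce, and make monic.
Reduced Gröbner basis: {p - 3/8*q + 11/8, q**2 - 37/6*q + 31/6}.

Buchberger on the second generating set:
h_1 = 8*p*q - 20*p - 12, LT = p*q.
h_2 = 72/5*p*q - 28*p - 3*q - 53/5, LT = p*q.

S(h_1,h_2): lcm = p*q. S = -5/9*p + 5/24*q - 55/72.
  leading term p: no divisor's leading term divides it; move -5/9*p to the remainder.
  leading term q: no divisor's leading term divides it; move 5/24*q to the remainder.
  leading term 1: no divisor's leading term divides it; move -55/72 to the remainder.
  remainder -5/9*p + 5/24*q - 55/72 ≠ 0; add k_3 = -5/9*p + 5/24*q - 55/72 to the basis.

S(h_1,k_3): lcm = p*q. S = -5/2*p + 3/8*q**2 - 11/8*q - 3/2.
  leading term p: subtract (9/2)·k_3 from -5/2*p + 3/8*q**2 - 11/8*q - 3/2 → 3/8*q**2 - 37/16*q + 31/16
  leading term q**2: no divisor's leading term divides it; move 3/8*q**2 to the remainder.
  leading term q: no divisor's leading term divides it; move -37/16*q to the remainder.
  leading term 1: no divisor's leading term divides it; move 31/16 to the remainder.
  remainder 3/8*q**2 - 37/16*q + 31/16 ≠ 0; add k_4 = 3/8*q**2 - 37/16*q + 31/16 to the basis.

S(h_2,k_3): lcm = p*q. S = -35/18*p + 3/8*q**2 - 19/12*q - 53/72.
  leading term p: subtract (7/2)·k_3 from -35/18*p + 3/8*q**2 - 19/12*q - 53/72 → 3/8*q**2 - 37/16*q + 31/16
  leading term q**2: subtract (1)·k_4 from 3/8*q**2 - 37/16*q + 31/16 → 0
  remainder 0.

S(h_1,k_4): lcm = p*q**2. S = 11/3*p*q - 31/6*p - 3/2*q.
  leading term p*q: subtract (11/24)·h_1 from 11/3*p*q - 31/6*p - 3/2*q → 4*p - 3/2*q + 11/2
  leading term p: subtract (-36/5)·k_3 from 4*p - 3/2*q + 11/2 → 0
  remainder 0.

S(h_2,k_4): lcm = p*q**2. S = 38/9*p*q - 31/6*p - 5/24*q**2 - 53/72*q.
  leading term p*q: subtract (19/36)·h_1 from 38/9*p*q - 31/6*p - 5/24*q**2 - 53/72*q → 97/18*p - 5/24*q**2 - 53/72*q + 19/3
  leading term p: subtract (-97/10)·k_3 from 97/18*p - 5/24*q**2 - 53/72*q + 19/3 → -5/24*q**2 + 185/144*q - 155/144
  leading term q**2: subtract (-5/9)·k_4 from -5/24*q**2 + 185/144*q - 155/144 → 0
  remainder 0.

S(k_3,k_4): leading monomials are coprime, so the S-polynomial reduces to 0 (Buchberger's first criterion).
Every S-polynomial of the final basis reduces to 0, so we have a Gröbner basis.
Inter-reduce: drop elements whose leading term is divisible by another's, tail-reduce, and make monic.
Reduced Gröbner basis: {p - 3/8*q + 11/8, q**2 - 37/6*q + 31/6}.

These coincide, so the ideals are equal.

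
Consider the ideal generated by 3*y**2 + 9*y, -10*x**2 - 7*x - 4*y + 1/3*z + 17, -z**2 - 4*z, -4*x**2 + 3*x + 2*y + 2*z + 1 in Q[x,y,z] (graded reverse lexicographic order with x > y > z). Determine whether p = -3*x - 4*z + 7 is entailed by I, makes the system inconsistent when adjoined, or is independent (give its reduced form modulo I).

First compute the reduced Gröbner basis of I by Buchberger's algorithm.
f_1 = 3*y**2 + 9*y, LT = y**2.
f_2 = -10*x**2 - 7*x - 4*y + 1/3*z + 17, LT = x**2.
f_3 = -z**2 - 4*z, LT = z**2.
f_4 = -4*x**2 + 3*x + 2*y + 2*z + 1, LT = x**2.

S(f_2,f_4): lcm = x**2. S = 29/20*x + 9/10*y + 7/15*z - 29/20.
  reduce S modulo (f_1, f_2, f_3, f_4):
  remainder 29/20*x + 9/10*y + 7/15*z - 29/20 ≠ 0; add h_5 = 29/20*x + 9/10*y + 7/15*z - 29/20 to the basis.

S(f_2,h_5): lcm = x**2. S = -18/29*x*y - 28/87*x*z + 17/10*x + 2/5*y - 1/30*z - 17/10.
  reduce S modulo (f_1, f_2, f_3, f_4, h_5):
  remainder 336/841*y*z - 2045/841*y - 19931/15138*z ≠ 0; add h_6 = 336/841*y*z - 2045/841*y - 19931/15138*z to the basis.

S(f_1,h_6): lcm = y**2*z. S = 2045/336*y**2 + 38075/6048*y*z.
  reduce S modulo (f_1, f_2, f_3, f_4, h_5, h_6):
  remainder 40758895/2032128*y + 758872825/36578304*z ≠ 0; add h_7 = 40758895/2032128*y + 758872825/36578304*z to the basis.

S(f_3,h_6): lcm = y*z**2. S = 3389/336*y*z + 19931/6048*z**2.
  reduce S modulo (f_1, f_2, f_3, f_4, h_5, h_6, h_7):
  remainder -131365/3024*z ≠ 0; add h_8 = -131365/3024*z to the basis.

The other S-polynomials (S(f_1,f_2), S(f_1,f_3), S(f_1,f_4), S(f_2,f_3), S(f_3,f_4), S(f_1,h_5), S(f_3,h_5), S(f_4,h_5), S(f_2,h_6), S(f_4,h_6), S(h_5,h_6), S(f_1,h_7), S(f_2,h_7), S(f_3,h_7), S(f_4,h_7), S(h_5,h_7), S(h_6,h_7), S(f_1,h_8), S(f_2,h_8), S(f_3,h_8), S(f_4,h_8), S(h_5,h_8), S(h_6,h_8), S(h_7,h_8)) all reduce to 0 modulo the current basis, so we have a Gröbner basis.
Inter-reduce: drop elements whose leading term is divisible by another's, tail-reduce, and make monic.
Reduced Gröbner basis: {x - 1, y, z}.
Label its elements g_1 = x - 1, g_2 = y, g_3 = z.

Reduce p = -3*x - 4*z + 7 modulo G:
  leading term x: subtract (-3)·g_1 from -3*x - 4*z + 7 → -4*z + 4
  leading term z: subtract (-4)·g_3 from -4*z + 4 → 4
  leading term 1: no divisor's leading term divides it; move 4 to the remainder.
  normal form = 4.
The normal form is nonzero, so p ∉ I. Since p minus its normal form lies in I, I + (p) = I + (r) where r = 4; decide whether this ideal is the whole ring.
Here r = 4 is a nonzero constant, hence a unit: 1 ∈ I + (p), the Gröbner basis of I + (p) is {1}, and the enlarged system has no common solution — adjoining p is inconsistent.

Adjoining -3*x - 4*z + 7 makes the ideal the whole ring: the system is inconsistent.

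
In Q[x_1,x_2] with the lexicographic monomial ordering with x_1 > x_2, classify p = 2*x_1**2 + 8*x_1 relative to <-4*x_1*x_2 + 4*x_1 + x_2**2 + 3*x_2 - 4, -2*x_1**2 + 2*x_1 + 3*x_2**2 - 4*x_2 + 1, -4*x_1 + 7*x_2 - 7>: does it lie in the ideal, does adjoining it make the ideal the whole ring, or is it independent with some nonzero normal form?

2*x_1**2 + 8*x_1 lies in I (it reduces to 0).

First compute the reduced Gröbner basis of I by Buchberger's algorithm.
f_1 = -4*x_1*x_2 + 4*x_1 + x_2**2 + 3*x_2 - 4, LT = x_1*x_2.
f_2 = -2*x_1**2 + 2*x_1 + 3*x_2**2 - 4*x_2 + 1, LT = x_1**2.
f_3 = -4*x_1 + 7*x_2 - 7, LT = x_1.

S(f_1,f_2): lcm = x_1**2*x_2. S = -x_1**2 - 1/4*x_1*x_2**2 + 1/4*x_1*x_2 + x_1 + 3/2*x_2**3 - 2*x_2**2 + 1/2*x_2.
  leading term x_1**2: subtract (1/2)·f_2 from -x_1**2 - 1/4*x_1*x_2**2 + 1/4*x_1*x_2 + x_1 + 3/2*x_2**3 - 2*x_2**2 + 1/2*x_2 → -1/4*x_1*x_2**2 + 1/4*x_1*x_2 + 3/2*x_2**3 - 7/2*x_2**2 + 5/2*x_2 - 1/2
  leading term x_1*x_2**2: subtract (1/16*x_2)·f_1 from -1/4*x_1*x_2**2 + 1/4*x_1*x_2 + 3/2*x_2**3 - 7/2*x_2**2 + 5/2*x_2 - 1/2 → 23/16*x_2**3 - 59/16*x_2**2 + 11/4*x_2 - 1/2
  leading term x_2**3: no divisor's leading term divides it; move 23/16*x_2**3 to the remainder.
  leading term x_2**2: no divisor's leading term divides it; move -59/16*x_2**2 to the remainder.
  leading term x_2: no divisor's leading term divides it; move 11/4*x_2 to the remainder.
  leading term 1: no divisor's leading term divides it; move -1/2 to the remainder.
  remainder 23/16*x_2**3 - 59/16*x_2**2 + 11/4*x_2 - 1/2 ≠ 0; add h_4 = 23/16*x_2**3 - 59/16*x_2**2 + 11/4*x_2 - 1/2 to the basis.

S(f_1,f_3): lcm = x_1*x_2. S = -x_1 + 3/2*x_2**2 - 5/2*x_2 + 1.
  leading term x_1: subtract (1/4)·f_3 from -x_1 + 3/2*x_2**2 - 5/2*x_2 + 1 → 3/2*x_2**2 - 17/4*x_2 + 11/4
  leading term x_2**2: no divisor's leading term divides it; move 3/2*x_2**2 to the remainder.
  leading term x_2: no divisor's leading term divides it; move -17/4*x_2 to the remainder.
  leading term 1: no divisor's leading term divides it; move 11/4 to the remainder.
  remainder 3/2*x_2**2 - 17/4*x_2 + 11/4 ≠ 0; add h_5 = 3/2*x_2**2 - 17/4*x_2 + 11/4 to the basis.

S(f_2,f_3): lcm = x_1**2. S = 7/4*x_1*x_2 - 11/4*x_1 - 3/2*x_2**2 + 2*x_2 - 1/2.
  leading term x_1*x_2: subtract (-7/16)·f_1 from 7/4*x_1*x_2 - 11/4*x_1 - 3/2*x_2**2 + 2*x_2 - 1/2 → -x_1 - 17/16*x_2**2 + 53/16*x_2 - 9/4
  leading term x_1: subtract (1/4)·f_3 from -x_1 - 17/16*x_2**2 + 53/16*x_2 - 9/4 → -17/16*x_2**2 + 25/16*x_2 - 1/2
  leading term x_2**2: subtract (-17/24)·h_5 from -17/16*x_2**2 + 25/16*x_2 - 1/2 → -139/96*x_2 + 139/96
  leading term x_2: no divisor's leading term divides it; move -139/96*x_2 to the remainder.
  leading term 1: no divisor's leading term divides it; move 139/96 to the remainder.
  remainder -139/96*x_2 + 139/96 ≠ 0; add h_6 = -139/96*x_2 + 139/96 to the basis.

The other S-polynomials (S(f_1,h_4), S(f_2,h_4), S(f_3,h_4), S(f_1,h_5), S(f_2,h_5), S(f_3,h_5), S(h_4,h_5), S(f_1,h_6), S(f_2,h_6), S(f_3,h_6), S(h_4,h_6), S(h_5,h_6)) all reduce to 0 modulo the current basis, so we have a Gröbner basis.
Inter-reduce: drop elements whose leading term is divisible by another's, tail-reduce, and make monic.
Reduced Gröbner basis: {x_1, x_2 - 1}.
Label its elements g_1 = x_1, g_2 = x_2 - 1.

Reduce p = 2*x_1**2 + 8*x_1 modulo G:
  leading term x_1**2: subtract (2*x_1)·g_1 from 2*x_1**2 + 8*x_1 → 8*x_1
  leading term x_1: subtract (8)·g_1 from 8*x_1 → 0
  normal form = 0.
Since the normal form is 0, p ∈ I.

Ideal membership is decidable via reduction modulo a Gröbner basis.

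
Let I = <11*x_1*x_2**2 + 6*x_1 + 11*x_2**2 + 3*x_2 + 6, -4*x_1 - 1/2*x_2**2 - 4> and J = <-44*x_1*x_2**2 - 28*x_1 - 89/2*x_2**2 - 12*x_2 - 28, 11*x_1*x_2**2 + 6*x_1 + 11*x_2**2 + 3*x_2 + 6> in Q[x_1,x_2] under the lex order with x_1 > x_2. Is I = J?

Equality of ideals is decidable: compute both reduced Gröbner bases (unique for the ordering) and check whether they agree.
Buchberger on the first generating set:
f_1 = 11*x_1*x_2**2 + 6*x_1 + 11*x_2**2 + 3*x_2 + 6, LT = x_1*x_2**2.
f_2 = -4*x_1 - 1/2*x_2**2 - 4, LT = x_1.

S(f_1,f_2): lcm = x_1*x_2**2. S = 6/11*x_1 - 1/8*x_2**4 + 3/11*x_2 + 6/11.
  leading term x_1: subtract (-3/22)·f_2 from 6/11*x_1 - 1/8*x_2**4 + 3/11*x_2 + 6/11 → -1/8*x_2**4 - 3/44*x_2**2 + 3/11*x_2
  leading term x_2**4: no divisor's leading term divides it; move -1/8*x_2**4 to the remainder.
  leading term x_2**2: no divisor's leading term divides it; move -3/44*x_2**2 to the remainder.
  leading term x_2: no divisor's leading term divides it; move 3/11*x_2 to the remainder.
  remainder -1/8*x_2**4 - 3/44*x_2**2 + 3/11*x_2 ≠ 0; add g_3 = -1/8*x_2**4 - 3/44*x_2**2 + 3/11*x_2 to the basis.

The other S-polynomials (S(f_1,g_3), S(f_2,g_3)) all reduce to 0 modulo the current basis, so we have a Gröbner basis.
Inter-reduce: drop elements whose leading term is divisible by another's, tail-reduce, and make monic.
Reduced Gröbner basis: {x_1 + 1/8*x_2**2 + 1, x_2**4 + 6/11*x_2**2 - 24/11*x_2}.

Buchberger on the second generating set:
h_1 = -44*x_1*x_2**2 - 28*x_1 - 89/2*x_2**2 - 12*x_2 - 28, LT = x_1*x_2**2.
h_2 = 11*x_1*x_2**2 + 6*x_1 + 11*x_2**2 + 3*x_2 + 6, LT = x_1*x_2**2.

S(h_1,h_2): lcm = x_1*x_2**2. S = 1/11*x_1 + 1/88*x_2**2 + 1/11.
  leading term x_1: no divisor's leading term divides it; move 1/11*x_1 to the remainder.
  leading term x_2**2: no divisor's leading term divides it; move 1/88*x_2**2 to the remainder.
  leading term 1: no divisor's leading term divides it; move 1/11 to the remainder.
  remainder 1/11*x_1 + 1/88*x_2**2 + 1/11 ≠ 0; add k_3 = 1/11*x_1 + 1/88*x_2**2 + 1/11 to the basis.

S(h_1,k_3): lcm = x_1*x_2**2. S = 7/11*x_1 - 1/8*x_2**4 + 1/88*x_2**2 + 3/11*x_2 + 7/11.
  leading term x_1: subtract (7)·k_3 from 7/11*x_1 - 1/8*x_2**4 + 1/88*x_2**2 + 3/11*x_2 + 7/11 → -1/8*x_2**4 - 3/44*x_2**2 + 3/11*x_2
  leading term x_2**4: no divisor's leading term divides it; move -1/8*x_2**4 to the remainder.
  leading term x_2**2: no divisor's leading term divides it; move -3/44*x_2**2 to the remainder.
  leading term x_2: no divisor's leading term divides it; move 3/11*x_2 to the remainder.
  remainder -1/8*x_2**4 - 3/44*x_2**2 + 3/11*x_2 ≠ 0; add k_4 = -1/8*x_2**4 - 3/44*x_2**2 + 3/11*x_2 to the basis.

The other S-polynomials (S(h_2,k_3), S(h_1,k_4), S(h_2,k_4), S(k_3,k_4)) all reduce to 0 modulo the current basis, so we have a Gröbner basis.
Inter-reduce: drop elements whose leading term is divisible by another's, tail-reduce, and make monic.
Reduced Gröbner basis: {x_1 + 1/8*x_2**2 + 1, x_2**4 + 6/11*x_2**2 - 24/11*x_2}.

These coincide, so the ideals are equal.
The choice of monomial ordering does not affect the verdict — as long as both bases are computed under the same ordering, their equality decides ideal equality.

Yes, the ideals are equal.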